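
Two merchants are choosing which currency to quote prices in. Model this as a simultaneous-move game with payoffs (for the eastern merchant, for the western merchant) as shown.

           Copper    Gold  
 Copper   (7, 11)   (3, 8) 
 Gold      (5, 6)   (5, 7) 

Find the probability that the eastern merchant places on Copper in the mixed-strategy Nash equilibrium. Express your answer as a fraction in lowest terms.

1/4

The eastern merchant's mix p on Copper must make the western merchant indifferent between Copper and Gold.
The western merchant's payoff from Copper: 11p + 6(1−p). From Gold: 8p + 7(1−p).
Set equal: 3p = 1(1−p) → p = 1/4.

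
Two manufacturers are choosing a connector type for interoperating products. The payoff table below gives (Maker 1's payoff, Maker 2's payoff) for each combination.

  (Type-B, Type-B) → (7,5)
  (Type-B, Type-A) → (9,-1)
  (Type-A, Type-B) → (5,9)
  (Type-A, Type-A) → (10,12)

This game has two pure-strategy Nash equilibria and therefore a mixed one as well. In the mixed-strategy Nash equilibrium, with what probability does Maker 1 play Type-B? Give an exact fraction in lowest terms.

1/3

Maker 1's mix p on Type-B must make Maker 2 indifferent between Type-B and Type-A.
Maker 2's payoff from Type-B: 5p + 9(1−p). From Type-A: (-1)p + 12(1−p).
Set equal: 6p = 3(1−p) → p = 3/9 = 1/3.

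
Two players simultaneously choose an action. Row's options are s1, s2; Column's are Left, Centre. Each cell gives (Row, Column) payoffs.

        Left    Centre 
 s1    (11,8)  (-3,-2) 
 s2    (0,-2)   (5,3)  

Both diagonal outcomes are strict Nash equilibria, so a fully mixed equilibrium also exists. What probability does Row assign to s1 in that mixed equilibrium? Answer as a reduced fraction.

1/3

Row's mix p on s1 must make Column indifferent between Left and Centre.
Column's payoff from Left: 8p + (-2)(1−p). From Centre: (-2)p + 3(1−p).
Set equal: 10p = 5(1−p) → p = 5/15 = 1/3.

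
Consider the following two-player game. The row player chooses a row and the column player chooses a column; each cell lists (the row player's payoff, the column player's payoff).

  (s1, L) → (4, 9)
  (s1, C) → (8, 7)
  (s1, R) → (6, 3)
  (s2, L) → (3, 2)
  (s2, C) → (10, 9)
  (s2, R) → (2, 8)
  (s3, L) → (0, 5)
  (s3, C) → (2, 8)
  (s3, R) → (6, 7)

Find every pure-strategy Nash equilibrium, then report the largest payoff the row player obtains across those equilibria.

(s1, L) is a pure NE (the row player: 4 ≥ 3; the column player: 9 ≥ 7). The row player gets 4.
(s2, C) is a pure NE (the row player: 10 ≥ 8; the column player: 9 ≥ 8). The row player gets 10.
Every other cell has a profitable deviation for at least one player. Highest of {4, 10} is 10.

10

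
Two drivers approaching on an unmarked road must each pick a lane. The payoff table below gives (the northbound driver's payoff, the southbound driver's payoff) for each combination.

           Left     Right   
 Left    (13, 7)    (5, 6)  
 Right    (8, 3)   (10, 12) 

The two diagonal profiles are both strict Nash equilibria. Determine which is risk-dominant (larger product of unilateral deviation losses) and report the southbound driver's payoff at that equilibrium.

12

At both Left: the northbound driver loses 13 − 8 = 5 by deviating; the southbound driver loses 7 − 6 = 1. Product = 5·1 = 5.
At both Right: the northbound driver loses 10 − 5 = 5 by deviating; the southbound driver loses 12 − 3 = 9. Product = 5·9 = 45.
45 > 5, so both Right is risk-dominant. The southbound driver's payoff there is 12.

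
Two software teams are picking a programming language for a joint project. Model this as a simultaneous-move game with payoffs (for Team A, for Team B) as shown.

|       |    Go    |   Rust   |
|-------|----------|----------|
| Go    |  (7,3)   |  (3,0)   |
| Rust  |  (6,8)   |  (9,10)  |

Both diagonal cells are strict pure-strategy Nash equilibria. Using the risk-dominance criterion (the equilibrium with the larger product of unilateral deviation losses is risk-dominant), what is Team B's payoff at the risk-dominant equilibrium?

10

At both Go: Team A loses 7 − 6 = 1 by deviating; Team B loses 3 − 0 = 3. Product = 1·3 = 3.
At both Rust: Team A loses 9 − 3 = 6 by deviating; Team B loses 10 − 8 = 2. Product = 6·2 = 12.
12 > 3, so both Rust is risk-dominant. Team B's payoff there is 10.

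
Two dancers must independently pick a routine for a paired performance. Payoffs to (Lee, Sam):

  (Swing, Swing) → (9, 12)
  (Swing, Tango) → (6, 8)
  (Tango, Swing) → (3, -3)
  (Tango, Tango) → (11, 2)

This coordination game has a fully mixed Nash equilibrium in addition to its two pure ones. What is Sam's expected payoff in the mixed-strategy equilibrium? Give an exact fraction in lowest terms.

16/3

Lee mixes with probability p on Swing, chosen so Sam is indifferent: 12p + (-3)(1−p) = 8p + 2(1−p) gives p = 5/9.
Sam's expected payoff is 12·5/9 + (-3)·4/9 = 16/3.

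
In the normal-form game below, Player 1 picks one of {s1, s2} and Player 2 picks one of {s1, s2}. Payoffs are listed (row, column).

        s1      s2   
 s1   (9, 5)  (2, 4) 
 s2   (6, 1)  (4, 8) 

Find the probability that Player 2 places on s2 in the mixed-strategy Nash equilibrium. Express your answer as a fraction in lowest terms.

Player 2's mix q on s1 must make Player 1 indifferent between s1 and s2.
Player 1's payoff from s1: 9q + 2(1−q). From s2: 6q + 4(1−q).
Set equal: 3q = 2(1−q) → q = 2/5.
Probability on s2 is 1 − 2/5 = 3/5.

3/5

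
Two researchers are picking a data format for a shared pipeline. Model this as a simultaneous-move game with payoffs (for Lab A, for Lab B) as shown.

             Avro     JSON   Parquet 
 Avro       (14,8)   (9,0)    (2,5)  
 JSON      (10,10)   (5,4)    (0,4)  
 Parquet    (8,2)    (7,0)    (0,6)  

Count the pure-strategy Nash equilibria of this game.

Both Avro: Lab A gets 14 (best alternative 10); Lab B gets 8 (best alternative 5). Neither deviates — NE.
Both JSON is not a NE: Lab A would switch to Avro (9 > 5).
No other cell survives both best-response checks, so there is 1 pure NE.

1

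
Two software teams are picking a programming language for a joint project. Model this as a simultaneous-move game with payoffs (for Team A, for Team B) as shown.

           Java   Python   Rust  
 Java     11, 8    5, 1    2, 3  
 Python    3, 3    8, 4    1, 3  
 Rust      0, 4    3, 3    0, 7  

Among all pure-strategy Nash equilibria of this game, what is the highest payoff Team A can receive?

11

Both Java is a pure NE (Team A: 11 ≥ 3; Team B: 8 ≥ 3). Team A gets 11.
Both Python is a pure NE (Team A: 8 ≥ 5; Team B: 4 ≥ 3). Team A gets 8.
Every other cell has a profitable deviation for at least one player. Highest of {11, 8} is 11.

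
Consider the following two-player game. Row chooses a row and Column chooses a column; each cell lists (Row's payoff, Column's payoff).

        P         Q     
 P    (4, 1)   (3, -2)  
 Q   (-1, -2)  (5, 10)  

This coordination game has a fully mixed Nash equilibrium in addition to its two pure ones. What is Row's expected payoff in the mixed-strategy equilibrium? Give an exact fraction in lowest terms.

23/7

Column mixes with probability q on P, chosen so Row is indifferent: 4q + 3(1−q) = (-1)q + 5(1−q) gives q = 2/7.
Row's expected payoff (from either row, since indifferent) is 4·2/7 + 3·5/7 = 23/7.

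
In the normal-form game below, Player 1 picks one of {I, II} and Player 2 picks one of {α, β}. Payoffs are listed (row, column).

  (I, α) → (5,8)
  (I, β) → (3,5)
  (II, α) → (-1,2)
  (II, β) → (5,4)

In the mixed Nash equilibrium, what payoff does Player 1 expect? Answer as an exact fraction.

Player 2 mixes with probability q on α, chosen so Player 1 is indifferent: 5q + 3(1−q) = (-1)q + 5(1−q) gives q = 1/4.
Player 1's expected payoff (from either row, since indifferent) is 5·1/4 + 3·3/4 = 7/2.

7/2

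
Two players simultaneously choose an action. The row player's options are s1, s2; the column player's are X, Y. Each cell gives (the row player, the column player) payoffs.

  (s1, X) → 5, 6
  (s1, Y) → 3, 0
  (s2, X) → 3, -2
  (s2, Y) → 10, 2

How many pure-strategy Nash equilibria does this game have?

(s1, X): the row player gets 5 (best alternative 3); the column player gets 6 (best alternative 0). Neither deviates — NE.
(s2, Y): the row player gets 10 (best alternative 3); the column player gets 2 (best alternative -2). Neither deviates — NE.
(s1, Y) is not a NE: the row player would switch to s2 (10 > 3).
No other cell survives both best-response checks, so there are 2 pure NE.

2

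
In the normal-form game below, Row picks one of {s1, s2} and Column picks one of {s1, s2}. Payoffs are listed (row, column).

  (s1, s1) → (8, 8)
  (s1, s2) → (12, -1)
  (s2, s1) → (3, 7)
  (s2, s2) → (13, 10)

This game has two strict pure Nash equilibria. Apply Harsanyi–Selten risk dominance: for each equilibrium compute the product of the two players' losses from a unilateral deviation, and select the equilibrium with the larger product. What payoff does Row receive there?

8

At both s1: Row loses 8 − 3 = 5 by deviating; Column loses 8 − (-1) = 9. Product = 5·9 = 45.
At both s2: Row loses 13 − 12 = 1 by deviating; Column loses 10 − 7 = 3. Product = 1·3 = 3.
45 > 3, so both s1 is risk-dominant. Row's payoff there is 8.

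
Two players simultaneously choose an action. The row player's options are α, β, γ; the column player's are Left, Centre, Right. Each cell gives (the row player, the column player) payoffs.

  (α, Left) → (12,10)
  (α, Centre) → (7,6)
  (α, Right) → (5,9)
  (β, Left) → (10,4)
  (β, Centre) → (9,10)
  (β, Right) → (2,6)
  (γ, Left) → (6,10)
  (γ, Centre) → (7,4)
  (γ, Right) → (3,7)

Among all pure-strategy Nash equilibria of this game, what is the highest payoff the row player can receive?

12

(α, Left) is a pure NE (the row player: 12 ≥ 10; the column player: 10 ≥ 9). The row player gets 12.
(β, Centre) is a pure NE (the row player: 9 ≥ 7; the column player: 10 ≥ 6). The row player gets 9.
Every other cell has a profitable deviation for at least one player. Highest of {12, 9} is 12.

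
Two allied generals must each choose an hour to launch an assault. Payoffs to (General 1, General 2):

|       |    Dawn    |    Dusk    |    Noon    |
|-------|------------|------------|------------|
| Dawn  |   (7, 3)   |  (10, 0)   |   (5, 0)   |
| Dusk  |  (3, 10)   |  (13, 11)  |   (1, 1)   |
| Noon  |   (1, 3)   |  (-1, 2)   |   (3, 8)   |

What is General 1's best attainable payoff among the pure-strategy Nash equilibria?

Both Dawn is a pure NE (General 1: 7 ≥ 3; General 2: 3 ≥ 0). General 1 gets 7.
Both Dusk is a pure NE (General 1: 13 ≥ 10; General 2: 11 ≥ 10). General 1 gets 13.
Every other cell has a profitable deviation for at least one player. Highest of {7, 13} is 13.

13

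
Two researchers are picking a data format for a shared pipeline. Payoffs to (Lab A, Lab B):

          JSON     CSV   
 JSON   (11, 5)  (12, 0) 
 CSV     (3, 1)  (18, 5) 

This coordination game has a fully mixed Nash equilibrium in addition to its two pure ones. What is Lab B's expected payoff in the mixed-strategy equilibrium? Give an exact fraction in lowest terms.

Lab A mixes with probability p on JSON, chosen so Lab B is indifferent: 5p + 1(1−p) = 0p + 5(1−p) gives p = 4/9.
Lab B's expected payoff is 5·4/9 + 1·5/9 = 25/9.

25/9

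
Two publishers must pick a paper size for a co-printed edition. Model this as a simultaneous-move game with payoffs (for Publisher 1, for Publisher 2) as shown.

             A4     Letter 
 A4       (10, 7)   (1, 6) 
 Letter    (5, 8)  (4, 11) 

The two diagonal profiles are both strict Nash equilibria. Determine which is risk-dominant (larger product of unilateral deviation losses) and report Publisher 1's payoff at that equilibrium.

At both A4: Publisher 1 loses 10 − 5 = 5 by deviating; Publisher 2 loses 7 − 6 = 1. Product = 5·1 = 5.
At both Letter: Publisher 1 loses 4 − 1 = 3 by deviating; Publisher 2 loses 11 − 8 = 3. Product = 3·3 = 9.
9 > 5, so both Letter is risk-dominant. Publisher 1's payoff there is 4.

4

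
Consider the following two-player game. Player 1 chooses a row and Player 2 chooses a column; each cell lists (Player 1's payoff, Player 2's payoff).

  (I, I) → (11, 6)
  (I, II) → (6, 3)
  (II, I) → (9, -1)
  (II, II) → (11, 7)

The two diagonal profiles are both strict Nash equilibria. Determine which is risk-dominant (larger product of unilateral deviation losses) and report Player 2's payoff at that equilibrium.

7

At both I: Player 1 loses 11 − 9 = 2 by deviating; Player 2 loses 6 − 3 = 3. Product = 2·3 = 6.
At both II: Player 1 loses 11 − 6 = 5 by deviating; Player 2 loses 7 − (-1) = 8. Product = 5·8 = 40.
40 > 6, so both II is risk-dominant. Player 2's payoff there is 7.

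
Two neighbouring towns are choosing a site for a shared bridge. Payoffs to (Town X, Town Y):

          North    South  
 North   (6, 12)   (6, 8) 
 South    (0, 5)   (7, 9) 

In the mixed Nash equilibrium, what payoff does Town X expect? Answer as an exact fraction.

Town Y mixes with probability q on North, chosen so Town X is indifferent: 6q + 6(1−q) = 0q + 7(1−q) gives q = 1/7.
Town X's expected payoff (from either row, since indifferent) is 6·1/7 + 6·6/7 = 6.

6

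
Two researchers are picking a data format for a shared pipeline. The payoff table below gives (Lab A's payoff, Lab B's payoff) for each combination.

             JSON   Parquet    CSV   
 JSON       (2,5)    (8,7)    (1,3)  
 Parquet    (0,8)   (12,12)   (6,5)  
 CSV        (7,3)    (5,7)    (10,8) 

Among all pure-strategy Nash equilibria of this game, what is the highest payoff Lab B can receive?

Both Parquet is a pure NE (Lab A: 12 ≥ 8; Lab B: 12 ≥ 8). Lab B gets 12.
Both CSV is a pure NE (Lab A: 10 ≥ 6; Lab B: 8 ≥ 7). Lab B gets 8.
Every other cell has a profitable deviation for at least one player. Highest of {12, 8} is 12.

12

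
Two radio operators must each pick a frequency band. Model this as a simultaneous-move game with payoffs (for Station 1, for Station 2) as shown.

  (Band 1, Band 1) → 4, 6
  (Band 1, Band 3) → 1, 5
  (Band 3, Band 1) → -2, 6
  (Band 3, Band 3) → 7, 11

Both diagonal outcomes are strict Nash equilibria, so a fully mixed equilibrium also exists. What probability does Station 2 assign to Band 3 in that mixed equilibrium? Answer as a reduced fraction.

Station 2's mix q on Band 1 must make Station 1 indifferent between Band 1 and Band 3.
Station 1's payoff from Band 1: 4q + 1(1−q). From Band 3: (-2)q + 7(1−q).
Set equal: 6q = 6(1−q) → q = 6/12 = 1/2.
Probability on Band 3 is 1 − 1/2 = 1/2.

1/2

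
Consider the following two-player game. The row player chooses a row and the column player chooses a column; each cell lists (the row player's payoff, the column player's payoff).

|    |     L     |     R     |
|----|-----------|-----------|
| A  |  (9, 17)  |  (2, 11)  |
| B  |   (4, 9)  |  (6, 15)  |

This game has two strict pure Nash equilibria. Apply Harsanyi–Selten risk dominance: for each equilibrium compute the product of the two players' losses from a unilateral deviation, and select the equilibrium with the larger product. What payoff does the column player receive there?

At (A, L): the row player loses 9 − 4 = 5 by deviating; the column player loses 17 − 11 = 6. Product = 5·6 = 30.
At (B, R): the row player loses 6 − 2 = 4 by deviating; the column player loses 15 − 9 = 6. Product = 4·6 = 24.
30 > 24, so (A, L) is risk-dominant. The column player's payoff there is 17.

17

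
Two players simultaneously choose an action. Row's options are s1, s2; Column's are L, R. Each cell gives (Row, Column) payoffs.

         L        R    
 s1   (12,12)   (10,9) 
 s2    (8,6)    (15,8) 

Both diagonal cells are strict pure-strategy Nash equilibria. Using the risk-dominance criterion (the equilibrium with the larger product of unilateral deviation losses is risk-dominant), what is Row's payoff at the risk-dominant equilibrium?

12

At (s1, L): Row loses 12 − 8 = 4 by deviating; Column loses 12 − 9 = 3. Product = 4·3 = 12.
At (s2, R): Row loses 15 − 10 = 5 by deviating; Column loses 8 − 6 = 2. Product = 5·2 = 10.
12 > 10, so (s1, L) is risk-dominant. Row's payoff there is 12.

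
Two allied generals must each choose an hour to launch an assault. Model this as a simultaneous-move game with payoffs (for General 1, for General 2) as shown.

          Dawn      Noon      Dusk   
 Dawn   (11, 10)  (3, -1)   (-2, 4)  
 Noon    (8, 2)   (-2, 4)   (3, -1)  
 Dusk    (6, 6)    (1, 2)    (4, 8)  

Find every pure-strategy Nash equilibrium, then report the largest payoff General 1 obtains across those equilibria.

Both Dawn is a pure NE (General 1: 11 ≥ 8; General 2: 10 ≥ 4). General 1 gets 11.
Both Dusk is a pure NE (General 1: 4 ≥ 3; General 2: 8 ≥ 6). General 1 gets 4.
Every other cell has a profitable deviation for at least one player. Highest of {11, 4} is 11.

11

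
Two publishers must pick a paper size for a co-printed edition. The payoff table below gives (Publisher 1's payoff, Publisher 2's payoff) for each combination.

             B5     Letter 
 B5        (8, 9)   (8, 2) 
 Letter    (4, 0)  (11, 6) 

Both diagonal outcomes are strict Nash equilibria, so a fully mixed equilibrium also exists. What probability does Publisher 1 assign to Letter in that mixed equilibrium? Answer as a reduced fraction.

7/13

Publisher 1's mix p on B5 must make Publisher 2 indifferent between B5 and Letter.
Publisher 2's payoff from B5: 9p + 0(1−p). From Letter: 2p + 6(1−p).
Set equal: 7p = 6(1−p) → p = 6/13.
Probability on Letter is 1 − 6/13 = 7/13.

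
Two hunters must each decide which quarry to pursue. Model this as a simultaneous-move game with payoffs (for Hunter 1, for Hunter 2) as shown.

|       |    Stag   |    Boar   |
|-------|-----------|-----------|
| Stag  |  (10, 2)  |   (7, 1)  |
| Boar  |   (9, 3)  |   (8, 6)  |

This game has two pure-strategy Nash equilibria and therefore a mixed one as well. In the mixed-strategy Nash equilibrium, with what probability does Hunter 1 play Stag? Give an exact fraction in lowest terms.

Hunter 1's mix p on Stag must make Hunter 2 indifferent between Stag and Boar.
Hunter 2's payoff from Stag: 2p + 3(1−p). From Boar: 1p + 6(1−p).
Set equal: 1p = 3(1−p) → p = 3/4.

3/4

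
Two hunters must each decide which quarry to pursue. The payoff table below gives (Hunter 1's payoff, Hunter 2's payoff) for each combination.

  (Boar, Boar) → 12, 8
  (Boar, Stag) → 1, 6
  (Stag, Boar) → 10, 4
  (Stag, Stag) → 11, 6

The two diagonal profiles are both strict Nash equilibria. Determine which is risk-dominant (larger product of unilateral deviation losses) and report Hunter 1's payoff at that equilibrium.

11

At both Boar: Hunter 1 loses 12 − 10 = 2 by deviating; Hunter 2 loses 8 − 6 = 2. Product = 2·2 = 4.
At both Stag: Hunter 1 loses 11 − 1 = 10 by deviating; Hunter 2 loses 6 − 4 = 2. Product = 10·2 = 20.
20 > 4, so both Stag is risk-dominant. Hunter 1's payoff there is 11.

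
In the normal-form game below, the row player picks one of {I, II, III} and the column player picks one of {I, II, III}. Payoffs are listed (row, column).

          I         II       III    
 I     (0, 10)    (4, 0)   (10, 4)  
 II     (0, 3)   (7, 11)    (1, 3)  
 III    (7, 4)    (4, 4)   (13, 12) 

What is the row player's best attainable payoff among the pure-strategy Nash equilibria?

13

Both II is a pure NE (the row player: 7 ≥ 4; the column player: 11 ≥ 3). The row player gets 7.
Both III is a pure NE (the row player: 13 ≥ 10; the column player: 12 ≥ 4). The row player gets 13.
Every other cell has a profitable deviation for at least one player. Highest of {7, 13} is 13.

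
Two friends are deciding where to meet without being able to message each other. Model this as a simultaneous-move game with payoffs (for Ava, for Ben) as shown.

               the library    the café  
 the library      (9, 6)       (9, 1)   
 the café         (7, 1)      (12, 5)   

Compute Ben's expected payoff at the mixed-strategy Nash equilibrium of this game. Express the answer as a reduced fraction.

Ava mixes with probability p on the library, chosen so Ben is indifferent: 6p + 1(1−p) = 1p + 5(1−p) gives p = 4/9.
Ben's expected payoff is 6·4/9 + 1·5/9 = 29/9.

29/9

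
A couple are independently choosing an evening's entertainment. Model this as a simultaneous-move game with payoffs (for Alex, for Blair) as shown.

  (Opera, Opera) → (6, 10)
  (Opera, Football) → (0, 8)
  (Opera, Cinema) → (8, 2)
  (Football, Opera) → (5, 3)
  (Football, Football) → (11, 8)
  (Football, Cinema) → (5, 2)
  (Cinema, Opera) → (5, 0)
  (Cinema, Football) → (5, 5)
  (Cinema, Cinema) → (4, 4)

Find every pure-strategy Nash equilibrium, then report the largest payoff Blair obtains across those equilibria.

Both Opera is a pure NE (Alex: 6 ≥ 5; Blair: 10 ≥ 8). Blair gets 10.
Both Football is a pure NE (Alex: 11 ≥ 5; Blair: 8 ≥ 3). Blair gets 8.
Every other cell has a profitable deviation for at least one player. Highest of {10, 8} is 10.

10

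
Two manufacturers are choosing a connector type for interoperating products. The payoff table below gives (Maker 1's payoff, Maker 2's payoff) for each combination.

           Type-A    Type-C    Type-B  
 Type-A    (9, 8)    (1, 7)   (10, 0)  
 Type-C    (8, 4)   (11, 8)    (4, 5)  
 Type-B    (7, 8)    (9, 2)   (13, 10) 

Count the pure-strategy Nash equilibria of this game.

Both Type-A: Maker 1 gets 9 (best alternative 8); Maker 2 gets 8 (best alternative 7). Neither deviates — NE.
Both Type-C: Maker 1 gets 11 (best alternative 9); Maker 2 gets 8 (best alternative 5). Neither deviates — NE.
Both Type-B: Maker 1 gets 13 (best alternative 10); Maker 2 gets 10 (best alternative 8). Neither deviates — NE.
(Type-B, Type-C) is not a NE: Maker 1 would switch to Type-C (11 > 9).
No other cell survives both best-response checks, so there are 3 pure NE.

3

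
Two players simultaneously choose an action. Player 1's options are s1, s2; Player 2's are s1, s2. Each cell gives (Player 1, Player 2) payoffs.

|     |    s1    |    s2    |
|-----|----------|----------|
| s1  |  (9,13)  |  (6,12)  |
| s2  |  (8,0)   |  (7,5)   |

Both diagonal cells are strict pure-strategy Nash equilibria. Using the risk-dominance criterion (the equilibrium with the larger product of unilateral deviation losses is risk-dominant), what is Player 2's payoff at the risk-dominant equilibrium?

At both s1: Player 1 loses 9 − 8 = 1 by deviating; Player 2 loses 13 − 12 = 1. Product = 1·1 = 1.
At both s2: Player 1 loses 7 − 6 = 1 by deviating; Player 2 loses 5 − 0 = 5. Product = 1·5 = 5.
5 > 1, so both s2 is risk-dominant. Player 2's payoff there is 5.

5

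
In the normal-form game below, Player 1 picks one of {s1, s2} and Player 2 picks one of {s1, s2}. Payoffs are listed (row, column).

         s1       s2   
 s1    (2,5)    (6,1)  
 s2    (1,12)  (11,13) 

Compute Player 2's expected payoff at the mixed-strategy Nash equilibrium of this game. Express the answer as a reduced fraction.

53/5

Player 1 mixes with probability p on s1, chosen so Player 2 is indifferent: 5p + 12(1−p) = 1p + 13(1−p) gives p = 1/5.
Player 2's expected payoff is 5·1/5 + 12·4/5 = 53/5.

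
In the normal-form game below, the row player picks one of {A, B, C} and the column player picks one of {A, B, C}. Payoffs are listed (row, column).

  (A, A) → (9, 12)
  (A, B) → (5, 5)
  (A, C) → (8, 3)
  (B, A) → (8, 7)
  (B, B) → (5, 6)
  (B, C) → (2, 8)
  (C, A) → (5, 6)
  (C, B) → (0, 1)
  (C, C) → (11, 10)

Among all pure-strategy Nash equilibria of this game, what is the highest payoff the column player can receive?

12

Both A is a pure NE (the row player: 9 ≥ 8; the column player: 12 ≥ 5). The column player gets 12.
Both C is a pure NE (the row player: 11 ≥ 8; the column player: 10 ≥ 6). The column player gets 10.
Every other cell has a profitable deviation for at least one player. Highest of {12, 10} is 12.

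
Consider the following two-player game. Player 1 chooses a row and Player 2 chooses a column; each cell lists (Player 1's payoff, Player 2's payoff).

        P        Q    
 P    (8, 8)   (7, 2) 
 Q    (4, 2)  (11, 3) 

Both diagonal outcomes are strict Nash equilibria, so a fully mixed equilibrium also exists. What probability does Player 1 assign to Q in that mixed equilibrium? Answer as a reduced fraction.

6/7

Player 1's mix p on P must make Player 2 indifferent between P and Q.
Player 2's payoff from P: 8p + 2(1−p). From Q: 2p + 3(1−p).
Set equal: 6p = 1(1−p) → p = 1/7.
Probability on Q is 1 − 1/7 = 6/7.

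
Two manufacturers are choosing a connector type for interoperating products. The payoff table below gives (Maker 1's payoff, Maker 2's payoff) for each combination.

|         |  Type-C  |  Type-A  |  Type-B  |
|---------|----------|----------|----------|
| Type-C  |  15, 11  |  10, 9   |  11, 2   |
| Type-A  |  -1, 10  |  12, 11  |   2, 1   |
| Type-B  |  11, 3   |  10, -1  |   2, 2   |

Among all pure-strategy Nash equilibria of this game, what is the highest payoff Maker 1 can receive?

Both Type-C is a pure NE (Maker 1: 15 ≥ 11; Maker 2: 11 ≥ 9). Maker 1 gets 15.
Both Type-A is a pure NE (Maker 1: 12 ≥ 10; Maker 2: 11 ≥ 10). Maker 1 gets 12.
Every other cell has a profitable deviation for at least one player. Highest of {15, 12} is 15.

15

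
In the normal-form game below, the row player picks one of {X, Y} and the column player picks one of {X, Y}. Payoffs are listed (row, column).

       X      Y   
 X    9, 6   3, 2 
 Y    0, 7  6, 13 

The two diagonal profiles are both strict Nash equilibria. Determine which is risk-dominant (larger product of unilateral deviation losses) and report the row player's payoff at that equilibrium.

9

At both X: the row player loses 9 − 0 = 9 by deviating; the column player loses 6 − 2 = 4. Product = 9·4 = 36.
At both Y: the row player loses 6 − 3 = 3 by deviating; the column player loses 13 − 7 = 6. Product = 3·6 = 18.
36 > 18, so both X is risk-dominant. The row player's payoff there is 9.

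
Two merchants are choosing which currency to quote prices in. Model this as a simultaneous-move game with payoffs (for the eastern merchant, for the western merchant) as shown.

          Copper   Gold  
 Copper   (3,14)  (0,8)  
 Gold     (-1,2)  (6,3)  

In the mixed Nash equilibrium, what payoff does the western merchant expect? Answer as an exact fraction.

26/7

The eastern merchant mixes with probability p on Copper, chosen so the western merchant is indifferent: 14p + 2(1−p) = 8p + 3(1−p) gives p = 1/7.
The western merchant's expected payoff is 14·1/7 + 2·6/7 = 26/7.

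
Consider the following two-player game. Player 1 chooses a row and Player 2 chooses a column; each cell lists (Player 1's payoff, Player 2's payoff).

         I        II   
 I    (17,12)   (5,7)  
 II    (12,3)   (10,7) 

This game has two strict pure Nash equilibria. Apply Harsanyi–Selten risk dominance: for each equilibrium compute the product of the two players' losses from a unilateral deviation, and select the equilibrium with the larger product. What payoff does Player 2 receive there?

At both I: Player 1 loses 17 − 12 = 5 by deviating; Player 2 loses 12 − 7 = 5. Product = 5·5 = 25.
At both II: Player 1 loses 10 − 5 = 5 by deviating; Player 2 loses 7 − 3 = 4. Product = 5·4 = 20.
25 > 20, so both I is risk-dominant. Player 2's payoff there is 12.

12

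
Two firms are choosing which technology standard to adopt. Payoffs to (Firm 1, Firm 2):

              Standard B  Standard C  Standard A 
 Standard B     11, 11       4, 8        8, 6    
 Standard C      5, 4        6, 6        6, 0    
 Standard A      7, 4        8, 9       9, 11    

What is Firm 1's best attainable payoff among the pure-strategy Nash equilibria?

Both Standard B is a pure NE (Firm 1: 11 ≥ 7; Firm 2: 11 ≥ 8). Firm 1 gets 11.
Both Standard A is a pure NE (Firm 1: 9 ≥ 8; Firm 2: 11 ≥ 9). Firm 1 gets 9.
Every other cell has a profitable deviation for at least one player. Highest of {11, 9} is 11.

11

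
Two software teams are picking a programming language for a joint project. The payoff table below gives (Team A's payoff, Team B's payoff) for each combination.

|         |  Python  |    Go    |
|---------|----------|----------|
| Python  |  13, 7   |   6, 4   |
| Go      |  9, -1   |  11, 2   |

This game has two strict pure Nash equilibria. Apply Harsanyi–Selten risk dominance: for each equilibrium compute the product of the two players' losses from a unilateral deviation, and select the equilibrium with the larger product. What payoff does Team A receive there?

At both Python: Team A loses 13 − 9 = 4 by deviating; Team B loses 7 − 4 = 3. Product = 4·3 = 12.
At both Go: Team A loses 11 − 6 = 5 by deviating; Team B loses 2 − (-1) = 3. Product = 5·3 = 15.
15 > 12, so both Go is risk-dominant. Team A's payoff there is 11.

11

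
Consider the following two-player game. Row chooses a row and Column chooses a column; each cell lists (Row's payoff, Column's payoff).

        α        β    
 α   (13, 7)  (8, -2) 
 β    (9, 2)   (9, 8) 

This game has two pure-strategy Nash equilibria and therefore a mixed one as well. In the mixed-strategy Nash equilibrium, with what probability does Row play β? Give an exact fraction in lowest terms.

Row's mix p on α must make Column indifferent between α and β.
Column's payoff from α: 7p + 2(1−p). From β: (-2)p + 8(1−p).
Set equal: 9p = 6(1−p) → p = 6/15 = 2/5.
Probability on β is 1 − 2/5 = 3/5.

3/5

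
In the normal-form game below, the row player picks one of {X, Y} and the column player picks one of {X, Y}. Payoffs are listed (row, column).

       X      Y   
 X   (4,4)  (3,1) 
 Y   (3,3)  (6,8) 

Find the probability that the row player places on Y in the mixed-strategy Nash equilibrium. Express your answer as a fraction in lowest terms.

3/8

The row player's mix p on X must make the column player indifferent between X and Y.
The column player's payoff from X: 4p + 3(1−p). From Y: 1p + 8(1−p).
Set equal: 3p = 5(1−p) → p = 5/8.
Probability on Y is 1 − 5/8 = 3/8.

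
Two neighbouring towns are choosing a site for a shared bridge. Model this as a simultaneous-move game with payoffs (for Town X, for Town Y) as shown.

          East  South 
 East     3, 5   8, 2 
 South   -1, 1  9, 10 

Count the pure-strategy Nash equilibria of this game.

2

Both East: Town X gets 3 (best alternative -1); Town Y gets 5 (best alternative 2). Neither deviates — NE.
Both South: Town X gets 9 (best alternative 8); Town Y gets 10 (best alternative 1). Neither deviates — NE.
(South, East) is not a NE: Town X would switch to East (3 > -1).
No other cell survives both best-response checks, so there are 2 pure NE.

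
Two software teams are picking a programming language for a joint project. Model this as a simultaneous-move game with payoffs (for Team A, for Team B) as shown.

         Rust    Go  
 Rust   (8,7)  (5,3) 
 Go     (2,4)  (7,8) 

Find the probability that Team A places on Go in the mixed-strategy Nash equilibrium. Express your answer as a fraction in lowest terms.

Team A's mix p on Rust must make Team B indifferent between Rust and Go.
Team B's payoff from Rust: 7p + 4(1−p). From Go: 3p + 8(1−p).
Set equal: 4p = 4(1−p) → p = 4/8 = 1/2.
Probability on Go is 1 − 1/2 = 1/2.

1/2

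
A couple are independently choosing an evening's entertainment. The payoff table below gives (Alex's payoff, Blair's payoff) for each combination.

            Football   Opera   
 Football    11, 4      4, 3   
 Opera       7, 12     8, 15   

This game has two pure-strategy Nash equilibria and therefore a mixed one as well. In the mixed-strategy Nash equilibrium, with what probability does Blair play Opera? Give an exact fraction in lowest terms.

1/2

Blair's mix q on Football must make Alex indifferent between Football and Opera.
Alex's payoff from Football: 11q + 4(1−q). From Opera: 7q + 8(1−q).
Set equal: 4q = 4(1−q) → q = 4/8 = 1/2.
Probability on Opera is 1 − 1/2 = 1/2.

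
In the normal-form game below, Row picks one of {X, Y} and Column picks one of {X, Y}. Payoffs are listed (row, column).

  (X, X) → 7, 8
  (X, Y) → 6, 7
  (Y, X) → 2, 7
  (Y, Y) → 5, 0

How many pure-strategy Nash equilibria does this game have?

1

Both X: Row gets 7 (best alternative 2); Column gets 8 (best alternative 7). Neither deviates — NE.
Both Y is not a NE: Row would switch to X (6 > 5).
No other cell survives both best-response checks, so there is 1 pure NE.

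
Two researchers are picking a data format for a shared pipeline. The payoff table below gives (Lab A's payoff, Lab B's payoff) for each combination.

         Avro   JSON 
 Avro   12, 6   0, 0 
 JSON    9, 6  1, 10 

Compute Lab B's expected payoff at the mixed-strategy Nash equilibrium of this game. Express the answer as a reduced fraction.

Lab A mixes with probability p on Avro, chosen so Lab B is indifferent: 6p + 6(1−p) = 0p + 10(1−p) gives p = 2/5.
Lab B's expected payoff is 6·2/5 + 6·3/5 = 6.

6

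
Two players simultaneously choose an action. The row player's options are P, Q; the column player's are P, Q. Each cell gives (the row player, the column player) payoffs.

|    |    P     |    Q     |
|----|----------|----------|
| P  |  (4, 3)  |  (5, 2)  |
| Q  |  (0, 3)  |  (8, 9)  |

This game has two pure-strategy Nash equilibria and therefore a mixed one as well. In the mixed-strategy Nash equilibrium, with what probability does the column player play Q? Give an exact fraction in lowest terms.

The column player's mix q on P must make the row player indifferent between P and Q.
The row player's payoff from P: 4q + 5(1−q). From Q: 0q + 8(1−q).
Set equal: 4q = 3(1−q) → q = 3/7.
Probability on Q is 1 − 3/7 = 4/7.

4/7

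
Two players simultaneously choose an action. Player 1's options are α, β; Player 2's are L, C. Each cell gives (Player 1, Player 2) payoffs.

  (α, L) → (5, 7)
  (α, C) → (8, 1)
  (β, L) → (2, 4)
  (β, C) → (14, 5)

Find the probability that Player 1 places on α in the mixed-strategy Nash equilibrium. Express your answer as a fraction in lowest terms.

1/7

Player 1's mix p on α must make Player 2 indifferent between L and C.
Player 2's payoff from L: 7p + 4(1−p). From C: 1p + 5(1−p).
Set equal: 6p = 1(1−p) → p = 1/7.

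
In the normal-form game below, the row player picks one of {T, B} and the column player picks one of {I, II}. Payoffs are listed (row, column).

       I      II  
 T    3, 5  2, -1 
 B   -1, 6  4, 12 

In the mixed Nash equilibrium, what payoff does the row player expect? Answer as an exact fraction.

The column player mixes with probability q on I, chosen so the row player is indifferent: 3q + 2(1−q) = (-1)q + 4(1−q) gives q = 1/3.
The row player's expected payoff (from either row, since indifferent) is 3·1/3 + 2·2/3 = 7/3.

7/3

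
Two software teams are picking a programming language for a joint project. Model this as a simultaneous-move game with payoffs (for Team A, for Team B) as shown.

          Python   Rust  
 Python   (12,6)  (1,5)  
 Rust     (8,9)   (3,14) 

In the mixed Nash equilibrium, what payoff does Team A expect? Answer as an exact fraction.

14/3

Team B mixes with probability q on Python, chosen so Team A is indifferent: 12q + 1(1−q) = 8q + 3(1−q) gives q = 1/3.
Team A's expected payoff (from either row, since indifferent) is 12·1/3 + 1·2/3 = 14/3.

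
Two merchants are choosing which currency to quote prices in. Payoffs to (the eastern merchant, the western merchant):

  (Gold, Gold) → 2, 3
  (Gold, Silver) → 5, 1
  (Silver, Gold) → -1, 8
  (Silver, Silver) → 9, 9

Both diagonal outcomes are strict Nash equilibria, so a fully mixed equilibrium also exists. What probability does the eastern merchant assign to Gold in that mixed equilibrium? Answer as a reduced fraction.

1/3

The eastern merchant's mix p on Gold must make the western merchant indifferent between Gold and Silver.
The western merchant's payoff from Gold: 3p + 8(1−p). From Silver: 1p + 9(1−p).
Set equal: 2p = 1(1−p) → p = 1/3.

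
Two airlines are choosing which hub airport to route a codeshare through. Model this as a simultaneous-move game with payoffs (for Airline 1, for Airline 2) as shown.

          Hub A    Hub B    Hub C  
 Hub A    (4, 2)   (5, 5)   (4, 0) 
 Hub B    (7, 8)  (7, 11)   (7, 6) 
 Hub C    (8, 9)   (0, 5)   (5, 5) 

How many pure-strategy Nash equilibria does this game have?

Both Hub B: Airline 1 gets 7 (best alternative 5); Airline 2 gets 11 (best alternative 8). Neither deviates — NE.
(Hub C, Hub A): Airline 1 gets 8 (best alternative 7); Airline 2 gets 9 (best alternative 5). Neither deviates — NE.
Both Hub C is not a NE: Airline 1 would switch to Hub B (7 > 5).
No other cell survives both best-response checks, so there are 2 pure NE.

2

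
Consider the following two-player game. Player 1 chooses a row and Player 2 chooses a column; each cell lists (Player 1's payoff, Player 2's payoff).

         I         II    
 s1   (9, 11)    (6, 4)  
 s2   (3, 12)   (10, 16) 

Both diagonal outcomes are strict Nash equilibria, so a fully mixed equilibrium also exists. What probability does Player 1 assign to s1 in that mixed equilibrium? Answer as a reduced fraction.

Player 1's mix p on s1 must make Player 2 indifferent between I and II.
Player 2's payoff from I: 11p + 12(1−p). From II: 4p + 16(1−p).
Set equal: 7p = 4(1−p) → p = 4/11.

4/11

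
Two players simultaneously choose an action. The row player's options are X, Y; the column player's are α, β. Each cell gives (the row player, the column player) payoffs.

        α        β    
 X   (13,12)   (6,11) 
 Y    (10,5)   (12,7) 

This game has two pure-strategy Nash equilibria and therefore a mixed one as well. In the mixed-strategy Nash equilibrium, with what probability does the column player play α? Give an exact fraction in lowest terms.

2/3

The column player's mix q on α must make the row player indifferent between X and Y.
The row player's payoff from X: 13q + 6(1−q). From Y: 10q + 12(1−q).
Set equal: 3q = 6(1−q) → q = 6/9 = 2/3.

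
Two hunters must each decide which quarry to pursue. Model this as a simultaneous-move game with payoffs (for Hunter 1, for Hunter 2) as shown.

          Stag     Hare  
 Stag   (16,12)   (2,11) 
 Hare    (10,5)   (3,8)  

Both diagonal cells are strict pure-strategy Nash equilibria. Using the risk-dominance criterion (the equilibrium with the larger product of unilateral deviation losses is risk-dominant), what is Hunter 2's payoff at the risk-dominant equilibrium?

At both Stag: Hunter 1 loses 16 − 10 = 6 by deviating; Hunter 2 loses 12 − 11 = 1. Product = 6·1 = 6.
At both Hare: Hunter 1 loses 3 − 2 = 1 by deviating; Hunter 2 loses 8 − 5 = 3. Product = 1·3 = 3.
6 > 3, so both Stag is risk-dominant. Hunter 2's payoff there is 12.

12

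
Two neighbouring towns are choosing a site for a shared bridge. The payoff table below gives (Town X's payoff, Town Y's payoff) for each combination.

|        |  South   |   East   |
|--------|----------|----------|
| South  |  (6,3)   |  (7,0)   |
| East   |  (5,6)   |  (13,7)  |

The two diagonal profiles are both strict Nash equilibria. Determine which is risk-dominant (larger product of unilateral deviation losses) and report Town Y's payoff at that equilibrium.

7

At both South: Town X loses 6 − 5 = 1 by deviating; Town Y loses 3 − 0 = 3. Product = 1·3 = 3.
At both East: Town X loses 13 − 7 = 6 by deviating; Town Y loses 7 − 6 = 1. Product = 6·1 = 6.
6 > 3, so both East is risk-dominant. Town Y's payoff there is 7.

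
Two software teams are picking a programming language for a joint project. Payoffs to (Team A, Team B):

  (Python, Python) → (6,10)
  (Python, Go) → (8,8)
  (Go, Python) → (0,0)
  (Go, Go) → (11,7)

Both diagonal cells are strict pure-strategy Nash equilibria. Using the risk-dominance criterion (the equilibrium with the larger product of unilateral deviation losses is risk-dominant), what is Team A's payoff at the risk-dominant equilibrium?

11

At both Python: Team A loses 6 − 0 = 6 by deviating; Team B loses 10 − 8 = 2. Product = 6·2 = 12.
At both Go: Team A loses 11 − 8 = 3 by deviating; Team B loses 7 − 0 = 7. Product = 3·7 = 21.
21 > 12, so both Go is risk-dominant. Team A's payoff there is 11.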